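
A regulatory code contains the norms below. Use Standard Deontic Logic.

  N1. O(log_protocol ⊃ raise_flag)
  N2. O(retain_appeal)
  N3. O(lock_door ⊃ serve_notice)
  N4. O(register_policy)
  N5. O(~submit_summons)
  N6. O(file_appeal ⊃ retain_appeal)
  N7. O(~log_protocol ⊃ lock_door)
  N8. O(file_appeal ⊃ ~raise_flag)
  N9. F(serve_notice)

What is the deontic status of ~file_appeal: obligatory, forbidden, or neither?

Premise 9, F(serve_notice), is equivalent to O(~serve_notice).
Premise 3 is O(lock_door ⊃ serve_notice); contrapositively O(~serve_notice ⊃ ~lock_door). Since O(~serve_notice) holds, K gives O(~lock_door).
Premise 7, O(~log_protocol ⊃ lock_door), contraposes to O(~lock_door ⊃ log_protocol); with O(~lock_door) we get O(log_protocol).
From O(log_protocol) and premise 1, O(log_protocol ⊃ raise_flag), we obtain O(raise_flag).
Premise 8, O(file_appeal ⊃ ~raise_flag), contraposes to O(raise_flag ⊃ ~file_appeal); with O(raise_flag) we get O(~file_appeal).
Premises 2, 4, 5, 6 do not contribute to this derivation.
Hence ~file_appeal is obligatory.

Obligatory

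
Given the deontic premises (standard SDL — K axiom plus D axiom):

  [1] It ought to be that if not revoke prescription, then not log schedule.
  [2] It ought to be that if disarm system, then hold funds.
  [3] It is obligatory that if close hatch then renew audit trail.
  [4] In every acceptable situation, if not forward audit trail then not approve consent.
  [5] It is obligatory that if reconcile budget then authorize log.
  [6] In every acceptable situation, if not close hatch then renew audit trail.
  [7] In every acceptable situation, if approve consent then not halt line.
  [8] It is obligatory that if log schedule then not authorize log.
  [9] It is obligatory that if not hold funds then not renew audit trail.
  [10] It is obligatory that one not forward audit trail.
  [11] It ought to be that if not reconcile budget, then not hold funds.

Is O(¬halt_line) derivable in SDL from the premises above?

Premise 7 is O(approve_consent → ¬halt_line), but O(approve_consent) is not derivable from the premises, so it does not yield O(¬halt_line).
No other premise forces O(¬halt_line). An ideal world satisfying every premise can still have ¬halt_line false, so O(¬halt_line) is not derivable.

No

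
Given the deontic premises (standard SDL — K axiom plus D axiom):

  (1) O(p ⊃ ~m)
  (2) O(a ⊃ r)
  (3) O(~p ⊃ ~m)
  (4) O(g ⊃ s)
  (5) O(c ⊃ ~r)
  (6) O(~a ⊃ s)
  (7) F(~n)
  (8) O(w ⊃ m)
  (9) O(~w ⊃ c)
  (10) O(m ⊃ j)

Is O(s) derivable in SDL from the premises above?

By case analysis on ~p: premise 3 gives O(~p ⊃ ~m) and premise 1 gives O(p ⊃ ~m), so O(~m) either way.
Premise 8 is O(w ⊃ m); contrapositively O(~m ⊃ ~w). Since O(~m) holds, K gives O(~w).
From O(~w) and premise 9, O(~w ⊃ c), we obtain O(c).
Applying K to premise 5 (O(c ⊃ ~r)) and O(c) yields O(~r).
The contrapositive of premise 2 (O(a ⊃ r)) is O(~r ⊃ ~a), and O(~r) is already established, so O(~a).
Applying K to premise 6 (O(~a ⊃ s)) and O(~a) yields O(s).
Premises 4, 7, 10 do not contribute to this derivation.
So O(s) follows.

Yes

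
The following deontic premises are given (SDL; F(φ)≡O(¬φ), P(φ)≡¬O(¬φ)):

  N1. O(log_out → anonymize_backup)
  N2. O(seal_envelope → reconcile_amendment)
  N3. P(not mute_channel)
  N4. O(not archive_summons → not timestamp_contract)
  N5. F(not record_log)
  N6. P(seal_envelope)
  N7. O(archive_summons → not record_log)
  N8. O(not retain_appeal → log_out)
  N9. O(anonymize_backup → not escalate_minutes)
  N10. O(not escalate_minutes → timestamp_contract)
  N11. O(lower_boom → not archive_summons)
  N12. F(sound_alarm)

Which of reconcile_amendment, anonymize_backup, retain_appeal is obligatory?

Premise 5, F(not record_log), is equivalent to O(record_log).
The contrapositive of premise 7 (O(archive_summons → not record_log)) is O(record_log → not archive_summons), and O(record_log) is already established, so O(not archive_summons).
From O(not archive_summons) and premise 4, O(not archive_summons → not timestamp_contract), we obtain O(not timestamp_contract).
Premise 10 is O(not escalate_minutes → timestamp_contract); contrapositively O(not timestamp_contract → escalate_minutes). Since O(not timestamp_contract) holds, K gives O(escalate_minutes).
The contrapositive of premise 9 (O(anonymize_backup → not escalate_minutes)) is O(escalate_minutes → not anonymize_backup), and O(escalate_minutes) is already established, so O(not anonymize_backup).
Premise 1 is O(log_out → anonymize_backup); contrapositively O(not anonymize_backup → not log_out). Since O(not anonymize_backup) holds, K gives O(not log_out).
The contrapositive of premise 8 (O(not retain_appeal → log_out)) is O(not log_out → retain_appeal), and O(not log_out) is already established, so O(retain_appeal).
So O(retain_appeal) holds — retain_appeal is obligatory. None of the other listed options is made obligatory by any chain of premises.

retain_appeal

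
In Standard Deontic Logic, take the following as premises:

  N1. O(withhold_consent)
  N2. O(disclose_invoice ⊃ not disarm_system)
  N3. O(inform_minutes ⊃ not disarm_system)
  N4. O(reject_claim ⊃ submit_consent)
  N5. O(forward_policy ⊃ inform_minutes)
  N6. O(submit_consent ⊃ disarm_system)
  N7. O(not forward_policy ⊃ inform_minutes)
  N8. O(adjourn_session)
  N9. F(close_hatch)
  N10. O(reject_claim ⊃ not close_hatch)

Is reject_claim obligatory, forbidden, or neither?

Forbidden

Premises 7 and 5 are O(not forward_policy ⊃ inform_minutes) and O(forward_policy ⊃ inform_minutes); every ideal world satisfies not forward_policy or forward_policy, so in either case inform_minutes holds — hence O(inform_minutes).
Applying K to premise 3 (O(inform_minutes ⊃ not disarm_system)) and O(inform_minutes) yields O(not disarm_system).
Premise 6 is O(submit_consent ⊃ disarm_system); contrapositively O(not disarm_system ⊃ not submit_consent). Since O(not disarm_system) holds, K gives O(not submit_consent).
Premise 4, O(reject_claim ⊃ submit_consent), contraposes to O(not submit_consent ⊃ not reject_claim); with O(not submit_consent) we get O(not reject_claim).
Premises 1, 2, 8, 9, 10 do not contribute to this derivation.
Thus O(not reject_claim), which is F(reject_claim): reject_claim is forbidden.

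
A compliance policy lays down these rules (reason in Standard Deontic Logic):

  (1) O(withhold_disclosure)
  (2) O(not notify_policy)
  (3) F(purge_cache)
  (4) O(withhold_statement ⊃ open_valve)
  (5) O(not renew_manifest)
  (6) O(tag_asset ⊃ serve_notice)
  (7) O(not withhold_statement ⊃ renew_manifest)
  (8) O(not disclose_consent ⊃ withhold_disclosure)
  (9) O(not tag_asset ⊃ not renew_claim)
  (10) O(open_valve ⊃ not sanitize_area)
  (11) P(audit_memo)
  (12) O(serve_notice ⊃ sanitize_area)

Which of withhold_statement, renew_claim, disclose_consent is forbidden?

Premise 5 states O(not renew_manifest) outright.
Premise 7 is O(not withhold_statement ⊃ renew_manifest); contrapositively O(not renew_manifest ⊃ withhold_statement). Since O(not renew_manifest) holds, K gives O(withhold_statement).
Premise 4 is O(withhold_statement ⊃ open_valve); since O(withhold_statement), deontic closure gives O(open_valve).
With premise 10, O(open_valve ⊃ not sanitize_area), the K-axiom yields O(not sanitize_area).
The contrapositive of premise 12 (O(serve_notice ⊃ sanitize_area)) is O(not sanitize_area ⊃ not serve_notice), and O(not sanitize_area) is already established, so O(not serve_notice).
The contrapositive of premise 6 (O(tag_asset ⊃ serve_notice)) is O(not serve_notice ⊃ not tag_asset), and O(not serve_notice) is already established, so O(not tag_asset).
Premise 9 is O(not tag_asset ⊃ not renew_claim); since O(not tag_asset), deontic closure gives O(not renew_claim).
So O(not renew_claim) holds, i.e. renew_claim is forbidden. None of the other listed options is forbidden under the premises.

renew_claim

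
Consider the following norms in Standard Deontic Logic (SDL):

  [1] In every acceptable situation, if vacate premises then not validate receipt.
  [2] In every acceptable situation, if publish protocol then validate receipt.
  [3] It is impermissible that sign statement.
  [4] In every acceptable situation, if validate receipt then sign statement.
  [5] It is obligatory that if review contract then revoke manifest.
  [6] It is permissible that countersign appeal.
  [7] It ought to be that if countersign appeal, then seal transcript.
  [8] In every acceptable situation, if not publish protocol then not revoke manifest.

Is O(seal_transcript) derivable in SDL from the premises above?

Premise 7 is O(countersign_appeal → seal_transcript), but O(countersign_appeal) is not derivable from the premises (the permission P(countersign_appeal) asserts only ¬O(¬countersign_appeal), not O(countersign_appeal)), so it does not yield O(seal_transcript).
No other premise forces O(seal_transcript). An ideal world satisfying every premise can still have seal_transcript false, so O(seal_transcript) is not derivable.

No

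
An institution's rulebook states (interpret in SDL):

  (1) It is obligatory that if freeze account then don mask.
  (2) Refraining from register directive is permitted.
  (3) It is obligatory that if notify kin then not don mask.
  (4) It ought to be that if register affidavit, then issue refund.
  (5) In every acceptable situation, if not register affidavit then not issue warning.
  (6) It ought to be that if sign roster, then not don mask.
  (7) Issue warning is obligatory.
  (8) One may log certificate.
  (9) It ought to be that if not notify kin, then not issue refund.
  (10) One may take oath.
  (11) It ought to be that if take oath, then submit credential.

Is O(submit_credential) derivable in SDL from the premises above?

No

Premise 11 is O(take_oath → submit_credential), but O(take_oath) is not derivable from the premises (the permission P(take_oath) asserts only ¬O(¬take_oath), not O(take_oath)), so it does not yield O(submit_credential).
No other premise forces O(submit_credential). An ideal world satisfying every premise can still have submit_credential false, so O(submit_credential) is not derivable.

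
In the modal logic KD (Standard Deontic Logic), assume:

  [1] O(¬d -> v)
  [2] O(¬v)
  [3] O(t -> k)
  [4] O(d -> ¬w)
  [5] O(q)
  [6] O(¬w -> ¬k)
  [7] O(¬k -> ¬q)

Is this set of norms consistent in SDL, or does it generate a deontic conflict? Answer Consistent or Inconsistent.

Inconsistent

Premise 5 gives O(q).
The contrapositive of premise 7 (O(¬k -> ¬q)) is O(q -> k), and O(q) is already established, so O(k).
Premise 6 is O(¬w -> ¬k); contrapositively O(k -> w). Since O(k) holds, K gives O(w).
The contrapositive of premise 4 (O(d -> ¬w)) is O(w -> ¬d), and O(w) is already established, so O(¬d).
Applying K to premise 1 (O(¬d -> v)) and O(¬d) yields O(v).
But premise 2 directly asserts O(¬v).
We now have both O(v) and O(¬v) — v is simultaneously obligatory and forbidden, violating the D-axiom.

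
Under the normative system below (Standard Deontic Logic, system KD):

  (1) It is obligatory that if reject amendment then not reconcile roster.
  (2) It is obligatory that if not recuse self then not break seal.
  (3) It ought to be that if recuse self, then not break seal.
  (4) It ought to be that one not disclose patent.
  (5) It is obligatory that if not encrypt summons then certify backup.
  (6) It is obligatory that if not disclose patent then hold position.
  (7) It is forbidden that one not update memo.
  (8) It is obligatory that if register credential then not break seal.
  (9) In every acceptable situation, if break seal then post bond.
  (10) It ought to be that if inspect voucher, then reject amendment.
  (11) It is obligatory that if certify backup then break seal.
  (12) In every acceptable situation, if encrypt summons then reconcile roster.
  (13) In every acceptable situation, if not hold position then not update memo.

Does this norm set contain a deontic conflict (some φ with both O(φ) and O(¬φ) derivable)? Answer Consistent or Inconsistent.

Consistent

Premise 13 is O(¬hold_position → ¬update_memo), but O(¬hold_position) is not derivable from the premises, so it does not yield O(¬update_memo).
So O(¬update_memo) is not derivable, and the apparent clash with O(update_memo) does not arise.
A world satisfying every obligation exists (e.g. break_seal=false, certify_backup=false, disclose_patent=false, encrypt_summons=true, hold_position=true, inspect_voucher=false, post_bond=false, reconcile_roster=true, recuse_self=false, register_credential=false, reject_amendment=false, update_memo=true); no atom is both obligatory and forbidden, so the set is consistent.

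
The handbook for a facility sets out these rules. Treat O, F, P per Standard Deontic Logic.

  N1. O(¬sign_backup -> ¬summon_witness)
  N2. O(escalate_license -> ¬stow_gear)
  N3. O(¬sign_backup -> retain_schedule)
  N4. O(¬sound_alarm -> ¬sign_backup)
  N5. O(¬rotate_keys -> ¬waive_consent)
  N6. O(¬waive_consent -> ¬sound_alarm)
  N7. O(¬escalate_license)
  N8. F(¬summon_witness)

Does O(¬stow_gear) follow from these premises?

No

Premise 2 is O(escalate_license -> ¬stow_gear), but O(escalate_license) is not derivable from the premises, so it does not yield O(¬stow_gear).
No other premise forces O(¬stow_gear). An ideal world satisfying every premise can still have ¬stow_gear false, so O(¬stow_gear) is not derivable.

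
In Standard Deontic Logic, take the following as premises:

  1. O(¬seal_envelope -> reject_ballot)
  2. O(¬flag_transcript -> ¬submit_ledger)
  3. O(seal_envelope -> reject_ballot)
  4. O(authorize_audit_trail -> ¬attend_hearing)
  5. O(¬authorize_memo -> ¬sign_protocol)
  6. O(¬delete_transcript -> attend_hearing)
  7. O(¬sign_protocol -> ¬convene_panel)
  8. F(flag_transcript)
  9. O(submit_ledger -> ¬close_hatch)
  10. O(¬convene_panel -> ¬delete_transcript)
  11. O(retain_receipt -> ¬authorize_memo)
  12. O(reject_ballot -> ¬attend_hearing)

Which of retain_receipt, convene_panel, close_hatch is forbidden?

By case analysis on ¬seal_envelope: premise 1 gives O(¬seal_envelope -> reject_ballot) and premise 3 gives O(seal_envelope -> reject_ballot), so O(reject_ballot) either way.
Applying K to premise 12 (O(reject_ballot -> ¬attend_hearing)) and O(reject_ballot) yields O(¬attend_hearing).
Premise 6 is O(¬delete_transcript -> attend_hearing); contrapositively O(¬attend_hearing -> delete_transcript). Since O(¬attend_hearing) holds, K gives O(delete_transcript).
The contrapositive of premise 10 (O(¬convene_panel -> ¬delete_transcript)) is O(delete_transcript -> convene_panel), and O(delete_transcript) is already established, so O(convene_panel).
Premise 7 is O(¬sign_protocol -> ¬convene_panel); contrapositively O(convene_panel -> sign_protocol). Since O(convene_panel) holds, K gives O(sign_protocol).
Premise 5, O(¬authorize_memo -> ¬sign_protocol), contraposes to O(sign_protocol -> authorize_memo); with O(sign_protocol) we get O(authorize_memo).
Premise 11 is O(retain_receipt -> ¬authorize_memo); contrapositively O(authorize_memo -> ¬retain_receipt). Since O(authorize_memo) holds, K gives O(¬retain_receipt).
So O(¬retain_receipt) holds, i.e. retain_receipt is forbidden. None of the other listed options is forbidden under the premises.

retain_receipt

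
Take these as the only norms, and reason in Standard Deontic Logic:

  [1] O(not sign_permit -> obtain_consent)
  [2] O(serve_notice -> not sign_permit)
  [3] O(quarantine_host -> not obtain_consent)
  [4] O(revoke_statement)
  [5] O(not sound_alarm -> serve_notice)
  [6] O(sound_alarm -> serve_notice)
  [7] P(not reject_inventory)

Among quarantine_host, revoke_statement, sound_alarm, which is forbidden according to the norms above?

quarantine_host

Premises 6 and 5 cover both cases: O(sound_alarm -> serve_notice) and O(not sound_alarm -> serve_notice). Since sound_alarm ∨ not sound_alarm is a tautology, O(serve_notice) follows.
Premise 2 is O(serve_notice -> not sign_permit); since O(serve_notice), deontic closure gives O(not sign_permit).
Applying K to premise 1 (O(not sign_permit -> obtain_consent)) and O(not sign_permit) yields O(obtain_consent).
The contrapositive of premise 3 (O(quarantine_host -> not obtain_consent)) is O(obtain_consent -> not quarantine_host), and O(obtain_consent) is already established, so O(not quarantine_host).
So O(not quarantine_host) holds, i.e. quarantine_host is forbidden. None of the other listed options is forbidden under the premises.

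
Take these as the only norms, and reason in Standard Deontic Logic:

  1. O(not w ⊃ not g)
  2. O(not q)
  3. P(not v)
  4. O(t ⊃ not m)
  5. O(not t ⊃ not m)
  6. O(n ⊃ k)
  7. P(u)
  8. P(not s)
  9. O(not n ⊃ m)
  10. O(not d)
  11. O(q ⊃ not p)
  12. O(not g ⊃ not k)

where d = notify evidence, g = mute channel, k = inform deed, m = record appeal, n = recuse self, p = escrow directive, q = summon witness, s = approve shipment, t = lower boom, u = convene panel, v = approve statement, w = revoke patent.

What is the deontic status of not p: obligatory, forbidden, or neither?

Premise 11 is O(q ⊃ not p), but O(q) is not derivable from the premises, so it does not yield O(not p).
No premise or chain of K-axiom applications forces O(not p), and none forces O(p). So not p is neither obligatory nor forbidden under these norms.

Neither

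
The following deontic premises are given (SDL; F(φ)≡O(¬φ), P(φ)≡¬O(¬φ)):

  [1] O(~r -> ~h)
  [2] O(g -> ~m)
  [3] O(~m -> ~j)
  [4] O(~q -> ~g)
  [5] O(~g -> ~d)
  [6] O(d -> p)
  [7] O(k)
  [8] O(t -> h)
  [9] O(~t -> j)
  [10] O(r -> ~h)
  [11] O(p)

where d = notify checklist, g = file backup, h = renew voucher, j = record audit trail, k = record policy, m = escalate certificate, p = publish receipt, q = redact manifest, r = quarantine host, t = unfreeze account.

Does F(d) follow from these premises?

Yes

Premises 1 and 10 cover both cases: O(~r -> ~h) and O(r -> ~h). Since ~r ∨ r is a tautology, O(~h) follows.
Premise 8, O(t -> h), contraposes to O(~h -> ~t); with O(~h) we get O(~t).
With premise 9, O(~t -> j), the K-axiom yields O(j).
Premise 3 is O(~m -> ~j); contrapositively O(j -> m). Since O(j) holds, K gives O(m).
Premise 2, O(g -> ~m), contraposes to O(m -> ~g); with O(m) we get O(~g).
With premise 5, O(~g -> ~d), the K-axiom yields O(~d).
Premises 4, 6, 7, 11 do not contribute to this derivation.
So O(~d) holds, i.e. F(d). The claim follows.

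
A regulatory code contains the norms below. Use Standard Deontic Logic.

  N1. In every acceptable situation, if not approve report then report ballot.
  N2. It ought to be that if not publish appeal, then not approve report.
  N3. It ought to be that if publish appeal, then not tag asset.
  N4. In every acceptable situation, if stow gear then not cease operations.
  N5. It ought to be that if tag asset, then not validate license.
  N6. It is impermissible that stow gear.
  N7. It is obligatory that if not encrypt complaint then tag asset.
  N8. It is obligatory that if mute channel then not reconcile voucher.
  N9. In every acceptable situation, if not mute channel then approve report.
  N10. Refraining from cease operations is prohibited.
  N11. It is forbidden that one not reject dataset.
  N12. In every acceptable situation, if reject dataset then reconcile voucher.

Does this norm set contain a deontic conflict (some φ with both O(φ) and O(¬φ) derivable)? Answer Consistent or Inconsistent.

Premise 4 is O(stow_gear → ¬cease_operations), but O(stow_gear) is not derivable from the premises, so it does not yield O(¬cease_operations).
So O(¬cease_operations) is not derivable, and the apparent clash with O(cease_operations) does not arise.
A world satisfying every obligation exists (e.g. approve_report=true, cease_operations=true, encrypt_complaint=true, mute_channel=false, publish_appeal=true, reconcile_voucher=true, reject_dataset=true, report_ballot=false, stow_gear=false, tag_asset=false, validate_license=false); no atom is both obligatory and forbidden, so the set is consistent.

Consistent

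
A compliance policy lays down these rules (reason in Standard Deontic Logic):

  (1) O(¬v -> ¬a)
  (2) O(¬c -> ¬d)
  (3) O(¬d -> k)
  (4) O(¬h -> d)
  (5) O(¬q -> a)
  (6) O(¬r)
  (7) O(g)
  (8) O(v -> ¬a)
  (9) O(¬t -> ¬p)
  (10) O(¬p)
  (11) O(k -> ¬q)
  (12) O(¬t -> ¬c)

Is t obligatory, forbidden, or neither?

Obligatory

Premises 1 and 8 cover both cases: O(¬v -> ¬a) and O(v -> ¬a). Since ¬v ∨ v is a tautology, O(¬a) follows.
The contrapositive of premise 5 (O(¬q -> a)) is O(¬a -> q), and O(¬a) is already established, so O(q).
Premise 11, O(k -> ¬q), contraposes to O(q -> ¬k); with O(q) we get O(¬k).
The contrapositive of premise 3 (O(¬d -> k)) is O(¬k -> d), and O(¬k) is already established, so O(d).
Premise 2 is O(¬c -> ¬d); contrapositively O(d -> c). Since O(d) holds, K gives O(c).
Premise 12, O(¬t -> ¬c), contraposes to O(c -> t); with O(c) we get O(t).
Premises 4, 6, 7, 9, 10 do not contribute to this derivation.
Hence t is obligatory.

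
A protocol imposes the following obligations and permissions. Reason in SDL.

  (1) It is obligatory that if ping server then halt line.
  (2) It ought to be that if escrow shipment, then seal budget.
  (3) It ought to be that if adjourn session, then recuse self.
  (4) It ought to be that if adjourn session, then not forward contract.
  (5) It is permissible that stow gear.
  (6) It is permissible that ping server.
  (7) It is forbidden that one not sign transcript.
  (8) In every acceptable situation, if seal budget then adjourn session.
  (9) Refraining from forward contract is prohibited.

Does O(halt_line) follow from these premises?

Premise 1 is O(ping_server → halt_line), but O(ping_server) is not derivable from the premises (the permission P(ping_server) asserts only ¬O(¬ping_server), not O(ping_server)), so it does not yield O(halt_line).
No other premise forces O(halt_line). An ideal world satisfying every premise can still have halt_line false, so O(halt_line) is not derivable.

No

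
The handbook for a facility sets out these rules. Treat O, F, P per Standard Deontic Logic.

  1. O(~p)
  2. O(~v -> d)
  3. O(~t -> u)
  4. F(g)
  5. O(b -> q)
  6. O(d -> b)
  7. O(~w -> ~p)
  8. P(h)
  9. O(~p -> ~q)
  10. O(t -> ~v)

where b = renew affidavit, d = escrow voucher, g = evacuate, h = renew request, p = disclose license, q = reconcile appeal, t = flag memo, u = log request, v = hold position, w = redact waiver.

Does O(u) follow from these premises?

Yes

From premise 1 we have O(~p).
Applying K to premise 9 (O(~p -> ~q)) and O(~p) yields O(~q).
Premise 5 is O(b -> q); contrapositively O(~q -> ~b). Since O(~q) holds, K gives O(~b).
Premise 6, O(d -> b), contraposes to O(~b -> ~d); with O(~b) we get O(~d).
Premise 2, O(~v -> d), contraposes to O(~d -> v); with O(~d) we get O(v).
The contrapositive of premise 10 (O(t -> ~v)) is O(v -> ~t), and O(v) is already established, so O(~t).
From O(~t) and premise 3, O(~t -> u), we obtain O(u).
Premises 4, 7, 8 do not contribute to this derivation.
So O(u) follows.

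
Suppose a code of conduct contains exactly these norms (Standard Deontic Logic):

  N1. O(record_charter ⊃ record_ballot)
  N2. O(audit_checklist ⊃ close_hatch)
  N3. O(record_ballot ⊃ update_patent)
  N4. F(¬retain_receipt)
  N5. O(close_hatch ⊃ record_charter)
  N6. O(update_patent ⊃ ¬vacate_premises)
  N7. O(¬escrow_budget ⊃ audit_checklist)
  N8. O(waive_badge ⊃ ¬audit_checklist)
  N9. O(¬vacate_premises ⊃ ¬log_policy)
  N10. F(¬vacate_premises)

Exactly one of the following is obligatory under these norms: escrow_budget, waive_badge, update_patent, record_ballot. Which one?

escrow_budget

Premise 10, F(¬vacate_premises), is equivalent to O(vacate_premises).
Premise 6, O(update_patent ⊃ ¬vacate_premises), contraposes to O(vacate_premises ⊃ ¬update_patent); with O(vacate_premises) we get O(¬update_patent).
Premise 3, O(record_ballot ⊃ update_patent), contraposes to O(¬update_patent ⊃ ¬record_ballot); with O(¬update_patent) we get O(¬record_ballot).
The contrapositive of premise 1 (O(record_charter ⊃ record_ballot)) is O(¬record_ballot ⊃ ¬record_charter), and O(¬record_ballot) is already established, so O(¬record_charter).
Premise 5, O(close_hatch ⊃ record_charter), contraposes to O(¬record_charter ⊃ ¬close_hatch); with O(¬record_charter) we get O(¬close_hatch).
The contrapositive of premise 2 (O(audit_checklist ⊃ close_hatch)) is O(¬close_hatch ⊃ ¬audit_checklist), and O(¬close_hatch) is already established, so O(¬audit_checklist).
Premise 7 is O(¬escrow_budget ⊃ audit_checklist); contrapositively O(¬audit_checklist ⊃ escrow_budget). Since O(¬audit_checklist) holds, K gives O(escrow_budget).
So O(escrow_budget) holds — escrow_budget is obligatory. None of the other listed options is made obligatory by any chain of premises.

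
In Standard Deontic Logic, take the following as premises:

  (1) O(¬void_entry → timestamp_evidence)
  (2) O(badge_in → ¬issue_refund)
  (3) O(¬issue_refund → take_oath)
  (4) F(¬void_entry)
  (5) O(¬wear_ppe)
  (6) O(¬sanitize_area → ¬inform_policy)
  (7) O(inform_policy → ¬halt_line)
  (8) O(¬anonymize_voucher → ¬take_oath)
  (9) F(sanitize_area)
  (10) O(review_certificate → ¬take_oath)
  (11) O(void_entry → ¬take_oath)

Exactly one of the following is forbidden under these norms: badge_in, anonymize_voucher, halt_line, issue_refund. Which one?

badge_in

F(¬void_entry) at premise 4 means O(void_entry).
With premise 11, O(void_entry → ¬take_oath), the K-axiom yields O(¬take_oath).
The contrapositive of premise 3 (O(¬issue_refund → take_oath)) is O(¬take_oath → issue_refund), and O(¬take_oath) is already established, so O(issue_refund).
The contrapositive of premise 2 (O(badge_in → ¬issue_refund)) is O(issue_refund → ¬badge_in), and O(issue_refund) is already established, so O(¬badge_in).
So O(¬badge_in) holds, i.e. badge_in is forbidden. None of the other listed options is forbidden under the premises.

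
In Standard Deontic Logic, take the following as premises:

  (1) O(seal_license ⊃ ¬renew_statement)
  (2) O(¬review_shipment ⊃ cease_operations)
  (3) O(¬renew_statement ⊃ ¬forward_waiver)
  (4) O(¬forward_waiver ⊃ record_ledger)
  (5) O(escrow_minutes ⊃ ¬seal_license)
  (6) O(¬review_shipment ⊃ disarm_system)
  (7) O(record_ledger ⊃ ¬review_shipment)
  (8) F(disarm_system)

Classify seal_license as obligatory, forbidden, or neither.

Forbidden

F(disarm_system) at premise 8 means O(¬disarm_system).
Premise 6 is O(¬review_shipment ⊃ disarm_system); contrapositively O(¬disarm_system ⊃ review_shipment). Since O(¬disarm_system) holds, K gives O(review_shipment).
The contrapositive of premise 7 (O(record_ledger ⊃ ¬review_shipment)) is O(review_shipment ⊃ ¬record_ledger), and O(review_shipment) is already established, so O(¬record_ledger).
The contrapositive of premise 4 (O(¬forward_waiver ⊃ record_ledger)) is O(¬record_ledger ⊃ forward_waiver), and O(¬record_ledger) is already established, so O(forward_waiver).
Premise 3 is O(¬renew_statement ⊃ ¬forward_waiver); contrapositively O(forward_waiver ⊃ renew_statement). Since O(forward_waiver) holds, K gives O(renew_statement).
Premise 1 is O(seal_license ⊃ ¬renew_statement); contrapositively O(renew_statement ⊃ ¬seal_license). Since O(renew_statement) holds, K gives O(¬seal_license).
Premises 2, 5 do not contribute to this derivation.
Thus O(¬seal_license), which is F(seal_license): seal_license is forbidden.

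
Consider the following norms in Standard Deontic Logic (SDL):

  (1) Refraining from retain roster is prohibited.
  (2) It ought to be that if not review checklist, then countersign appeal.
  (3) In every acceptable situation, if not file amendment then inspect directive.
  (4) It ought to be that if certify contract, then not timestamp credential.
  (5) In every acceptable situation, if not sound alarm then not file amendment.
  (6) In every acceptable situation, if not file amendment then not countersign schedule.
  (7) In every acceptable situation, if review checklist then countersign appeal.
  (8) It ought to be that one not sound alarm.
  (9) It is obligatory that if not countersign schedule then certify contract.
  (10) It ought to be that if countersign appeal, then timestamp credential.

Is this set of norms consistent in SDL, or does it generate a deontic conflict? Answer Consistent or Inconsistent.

By case analysis on ¬review_checklist: premise 2 gives O(¬review_checklist → countersign_appeal) and premise 7 gives O(review_checklist → countersign_appeal), so O(countersign_appeal) either way.
With premise 10, O(countersign_appeal → timestamp_credential), the K-axiom yields O(timestamp_credential).
The contrapositive of premise 4 (O(certify_contract → ¬timestamp_credential)) is O(timestamp_credential → ¬certify_contract), and O(timestamp_credential) is already established, so O(¬certify_contract).
Premise 9 is O(¬countersign_schedule → certify_contract); contrapositively O(¬certify_contract → countersign_schedule). Since O(¬certify_contract) holds, K gives O(countersign_schedule).
Premise 6, O(¬file_amendment → ¬countersign_schedule), contraposes to O(countersign_schedule → file_amendment); with O(countersign_schedule) we get O(file_amendment).
Premise 5, O(¬sound_alarm → ¬file_amendment), contraposes to O(file_amendment → sound_alarm); with O(file_amendment) we get O(sound_alarm).
But premise 8 directly asserts O(¬sound_alarm).
We now have both O(sound_alarm) and O(¬sound_alarm) — sound_alarm is simultaneously obligatory and forbidden, violating the D-axiom.

Inconsistent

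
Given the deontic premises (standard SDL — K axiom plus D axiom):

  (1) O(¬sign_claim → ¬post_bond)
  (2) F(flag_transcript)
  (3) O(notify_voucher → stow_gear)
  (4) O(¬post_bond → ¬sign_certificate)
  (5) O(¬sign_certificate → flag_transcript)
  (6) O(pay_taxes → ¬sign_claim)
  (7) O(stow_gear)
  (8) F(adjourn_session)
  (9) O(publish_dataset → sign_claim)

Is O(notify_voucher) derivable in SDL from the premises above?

Premise 3 is O(notify_voucher → stow_gear); even if O(stow_gear) held, inferring O(notify_voucher) would be affirming the consequent — invalid.
No other premise forces O(notify_voucher). An ideal world satisfying every premise can still have notify_voucher false, so O(notify_voucher) is not derivable.

No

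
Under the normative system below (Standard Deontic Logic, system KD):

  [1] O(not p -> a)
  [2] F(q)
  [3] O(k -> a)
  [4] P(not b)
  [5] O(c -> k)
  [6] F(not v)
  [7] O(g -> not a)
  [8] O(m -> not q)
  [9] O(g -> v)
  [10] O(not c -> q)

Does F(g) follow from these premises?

Premise 2, F(q), is equivalent to O(not q).
Premise 10 is O(not c -> q); contrapositively O(not q -> c). Since O(not q) holds, K gives O(c).
Premise 5 is O(c -> k); since O(c), deontic closure gives O(k).
Premise 3 is O(k -> a); since O(k), deontic closure gives O(a).
Premise 7 is O(g -> not a); contrapositively O(a -> not g). Since O(a) holds, K gives O(not g).
Premises 1, 4, 6, 8, 9 do not contribute to this derivation.
So O(not g) holds, i.e. F(g). The claim follows.

Yes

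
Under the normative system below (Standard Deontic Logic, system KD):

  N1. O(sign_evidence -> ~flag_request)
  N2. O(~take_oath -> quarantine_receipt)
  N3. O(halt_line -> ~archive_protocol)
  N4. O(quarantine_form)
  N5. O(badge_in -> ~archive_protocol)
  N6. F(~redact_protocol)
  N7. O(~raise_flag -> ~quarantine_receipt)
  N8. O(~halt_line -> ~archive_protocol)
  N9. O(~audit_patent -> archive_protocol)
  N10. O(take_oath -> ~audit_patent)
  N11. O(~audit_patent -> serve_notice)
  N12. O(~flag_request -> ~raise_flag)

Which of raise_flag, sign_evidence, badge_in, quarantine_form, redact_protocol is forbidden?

Premises 3 and 8 are O(halt_line -> ~archive_protocol) and O(~halt_line -> ~archive_protocol); every ideal world satisfies halt_line or ~halt_line, so in either case ~archive_protocol holds — hence O(~archive_protocol).
Premise 9, O(~audit_patent -> archive_protocol), contraposes to O(~archive_protocol -> audit_patent); with O(~archive_protocol) we get O(audit_patent).
The contrapositive of premise 10 (O(take_oath -> ~audit_patent)) is O(audit_patent -> ~take_oath), and O(audit_patent) is already established, so O(~take_oath).
Premise 2 is O(~take_oath -> quarantine_receipt); since O(~take_oath), deontic closure gives O(quarantine_receipt).
The contrapositive of premise 7 (O(~raise_flag -> ~quarantine_receipt)) is O(quarantine_receipt -> raise_flag), and O(quarantine_receipt) is already established, so O(raise_flag).
Premise 12, O(~flag_request -> ~raise_flag), contraposes to O(raise_flag -> flag_request); with O(raise_flag) we get O(flag_request).
Premise 1, O(sign_evidence -> ~flag_request), contraposes to O(flag_request -> ~sign_evidence); with O(flag_request) we get O(~sign_evidence).
So O(~sign_evidence) holds, i.e. sign_evidence is forbidden. None of the other listed options is forbidden under the premises.

sign_evidence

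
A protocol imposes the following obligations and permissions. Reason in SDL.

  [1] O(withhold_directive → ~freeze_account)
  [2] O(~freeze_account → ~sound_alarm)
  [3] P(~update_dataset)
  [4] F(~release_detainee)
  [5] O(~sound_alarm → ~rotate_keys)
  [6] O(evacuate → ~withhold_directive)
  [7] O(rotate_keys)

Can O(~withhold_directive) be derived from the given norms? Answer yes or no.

Premise 7 gives O(rotate_keys).
The contrapositive of premise 5 (O(~sound_alarm → ~rotate_keys)) is O(rotate_keys → sound_alarm), and O(rotate_keys) is already established, so O(sound_alarm).
Premise 2 is O(~freeze_account → ~sound_alarm); contrapositively O(sound_alarm → freeze_account). Since O(sound_alarm) holds, K gives O(freeze_account).
The contrapositive of premise 1 (O(withhold_directive → ~freeze_account)) is O(freeze_account → ~withhold_directive), and O(freeze_account) is already established, so O(~withhold_directive).
Premises 3, 4, 6 do not contribute to this derivation.
So O(~withhold_directive) follows.

Yes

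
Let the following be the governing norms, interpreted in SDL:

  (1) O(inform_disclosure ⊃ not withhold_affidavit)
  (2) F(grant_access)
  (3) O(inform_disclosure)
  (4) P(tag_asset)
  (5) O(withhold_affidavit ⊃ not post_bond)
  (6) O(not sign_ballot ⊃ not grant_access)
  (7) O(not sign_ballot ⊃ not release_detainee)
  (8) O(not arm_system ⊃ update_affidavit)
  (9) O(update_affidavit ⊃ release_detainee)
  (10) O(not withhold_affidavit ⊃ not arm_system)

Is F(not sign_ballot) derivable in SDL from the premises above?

Yes

Premise 3 gives O(inform_disclosure).
Applying K to premise 1 (O(inform_disclosure ⊃ not withhold_affidavit)) and O(inform_disclosure) yields O(not withhold_affidavit).
Applying K to premise 10 (O(not withhold_affidavit ⊃ not arm_system)) and O(not withhold_affidavit) yields O(not arm_system).
With premise 8, O(not arm_system ⊃ update_affidavit), the K-axiom yields O(update_affidavit).
From O(update_affidavit) and premise 9, O(update_affidavit ⊃ release_detainee), we obtain O(release_detainee).
The contrapositive of premise 7 (O(not sign_ballot ⊃ not release_detainee)) is O(release_detainee ⊃ sign_ballot), and O(release_detainee) is already established, so O(sign_ballot).
Premises 2, 4, 5, 6 do not contribute to this derivation.
So O(sign_ballot) holds, i.e. F(not sign_ballot). The claim follows.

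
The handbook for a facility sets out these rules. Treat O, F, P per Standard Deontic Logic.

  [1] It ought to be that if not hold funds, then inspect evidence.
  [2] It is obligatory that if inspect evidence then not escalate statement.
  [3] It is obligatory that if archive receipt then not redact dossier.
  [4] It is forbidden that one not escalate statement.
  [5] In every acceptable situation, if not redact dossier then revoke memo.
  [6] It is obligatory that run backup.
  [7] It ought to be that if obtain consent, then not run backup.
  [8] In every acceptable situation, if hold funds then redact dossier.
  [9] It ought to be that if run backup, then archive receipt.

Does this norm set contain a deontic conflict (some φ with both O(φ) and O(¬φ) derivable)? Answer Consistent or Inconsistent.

Inconsistent

Premise 4, F(¬escalate_statement), is equivalent to O(escalate_statement).
Premise 2 is O(inspect_evidence → ¬escalate_statement); contrapositively O(escalate_statement → ¬inspect_evidence). Since O(escalate_statement) holds, K gives O(¬inspect_evidence).
Premise 1 is O(¬hold_funds → inspect_evidence); contrapositively O(¬inspect_evidence → hold_funds). Since O(¬inspect_evidence) holds, K gives O(hold_funds).
Premise 8 is O(hold_funds → redact_dossier); since O(hold_funds), deontic closure gives O(redact_dossier).
Premise 3 is O(archive_receipt → ¬redact_dossier); contrapositively O(redact_dossier → ¬archive_receipt). Since O(redact_dossier) holds, K gives O(¬archive_receipt).
The contrapositive of premise 9 (O(run_backup → archive_receipt)) is O(¬archive_receipt → ¬run_backup), and O(¬archive_receipt) is already established, so O(¬run_backup).
But premise 6 directly asserts O(run_backup).
We now have both O(¬run_backup) and O(run_backup) — run_backup is simultaneously obligatory and forbidden, violating the D-axiom.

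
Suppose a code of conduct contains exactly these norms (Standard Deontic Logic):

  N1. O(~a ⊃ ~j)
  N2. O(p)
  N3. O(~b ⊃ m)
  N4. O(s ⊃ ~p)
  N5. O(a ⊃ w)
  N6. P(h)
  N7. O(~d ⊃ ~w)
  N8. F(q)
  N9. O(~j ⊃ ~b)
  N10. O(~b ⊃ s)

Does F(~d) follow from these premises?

From premise 2 we have O(p).
Premise 4, O(s ⊃ ~p), contraposes to O(p ⊃ ~s); with O(p) we get O(~s).
Premise 10 is O(~b ⊃ s); contrapositively O(~s ⊃ b). Since O(~s) holds, K gives O(b).
Premise 9, O(~j ⊃ ~b), contraposes to O(b ⊃ j); with O(b) we get O(j).
The contrapositive of premise 1 (O(~a ⊃ ~j)) is O(j ⊃ a), and O(j) is already established, so O(a).
Premise 5 is O(a ⊃ w); since O(a), deontic closure gives O(w).
Premise 7 is O(~d ⊃ ~w); contrapositively O(w ⊃ d). Since O(w) holds, K gives O(d).
Premises 3, 6, 8 do not contribute to this derivation.
So O(d) holds, i.e. F(~d). The claim follows.

Yes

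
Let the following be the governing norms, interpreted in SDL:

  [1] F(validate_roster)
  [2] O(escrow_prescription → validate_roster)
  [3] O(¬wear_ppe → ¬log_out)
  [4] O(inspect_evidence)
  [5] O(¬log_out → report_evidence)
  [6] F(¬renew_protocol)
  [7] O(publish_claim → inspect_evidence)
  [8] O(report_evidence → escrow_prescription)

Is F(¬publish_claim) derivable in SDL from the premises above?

No

Premise 7 is O(publish_claim → inspect_evidence); even if O(inspect_evidence) held, inferring O(publish_claim) would be affirming the consequent — invalid.
No other premise forces O(publish_claim). An ideal world satisfying every premise can still have ¬publish_claim true, so F(¬publish_claim) is not derivable.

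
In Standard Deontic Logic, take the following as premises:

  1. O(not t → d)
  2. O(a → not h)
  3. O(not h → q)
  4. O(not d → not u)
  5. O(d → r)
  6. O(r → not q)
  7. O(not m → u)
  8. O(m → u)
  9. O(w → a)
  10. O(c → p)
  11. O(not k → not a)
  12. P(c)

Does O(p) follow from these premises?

No

Premise 10 is O(c → p), but O(c) is not derivable from the premises (the permission P(c) asserts only not O(not c), not O(c)), so it does not yield O(p).
No other premise forces O(p). An ideal world satisfying every premise can still have p false, so O(p) is not derivable.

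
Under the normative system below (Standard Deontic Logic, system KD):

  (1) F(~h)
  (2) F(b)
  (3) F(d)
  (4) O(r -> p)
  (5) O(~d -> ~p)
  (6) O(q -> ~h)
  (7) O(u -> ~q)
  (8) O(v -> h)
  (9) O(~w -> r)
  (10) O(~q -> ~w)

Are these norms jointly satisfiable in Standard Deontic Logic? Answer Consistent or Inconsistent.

Premise 1, F(~h), is equivalent to O(h).
The contrapositive of premise 6 (O(q -> ~h)) is O(h -> ~q), and O(h) is already established, so O(~q).
From O(~q) and premise 10, O(~q -> ~w), we obtain O(~w).
With premise 9, O(~w -> r), the K-axiom yields O(r).
Applying K to premise 4 (O(r -> p)) and O(r) yields O(p).
The contrapositive of premise 5 (O(~d -> ~p)) is O(p -> d), and O(p) is already established, so O(d).
But premise 3, F(d), means O(~d).
We now have both O(d) and O(~d) — d is simultaneously obligatory and forbidden, violating the D-axiom.

Inconsistent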